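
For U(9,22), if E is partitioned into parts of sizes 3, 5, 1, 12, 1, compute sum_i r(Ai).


r(Ai) = min(|Ai|, 9) for each part.
Sum = min(3,9) + min(5,9) + min(1,9) + min(12,9) + min(1,9)
    = 3 + 5 + 1 + 9 + 1
    = 19.

19


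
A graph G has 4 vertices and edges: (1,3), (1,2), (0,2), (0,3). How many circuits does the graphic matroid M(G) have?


A circuit in a graphic matroid = edge set of a simple cycle.
G has 4 vertices and 4 edges.
Enumerating all minimal edge subsets forming cycles...
Total circuits found: 1.

1


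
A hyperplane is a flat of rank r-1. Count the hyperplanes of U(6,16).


Hyperplanes of U(6,16) are flats of rank 5.
In a uniform matroid, these are exactly the (5)-element subsets.
Count = C(16,5) = 4368.

4368


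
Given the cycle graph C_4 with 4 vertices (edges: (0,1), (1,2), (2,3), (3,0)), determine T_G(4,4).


T(C_4; x,y) = x + x^2 + ... + x^(3) + y.
T(4,4) = 4^1 + 4^2 + 4^3 + 4
= 4 + 16 + 64 + 4
= 88.

88


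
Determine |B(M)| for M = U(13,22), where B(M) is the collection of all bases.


Bases of U(13,22) are all 13-element subsets of the 22-element ground set.
Number of bases = C(22,13).
C(22,13) = 497420.

497420


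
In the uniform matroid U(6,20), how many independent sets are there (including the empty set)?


Independent sets of U(6,20) are all subsets of size <= 6.
Count = C(20,0) + C(20,1) + C(20,2) + C(20,3) + C(20,4) + C(20,5) + C(20,6)
     = 1 + 20 + 190 + 1140 + 4845 + 15504 + 38760
     = 60460.

60460


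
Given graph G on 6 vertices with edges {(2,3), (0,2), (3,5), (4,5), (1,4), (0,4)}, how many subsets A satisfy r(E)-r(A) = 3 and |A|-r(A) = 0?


R(x,y) = sum over A in 2^E of x^(r(E)-r(A)) * y^(|A|-r(A)).
G has 6 vertices, 6 edges. r(E) = 5.
Enumerate all 2^6 = 64 subsets.
Count subsets with r(E)-r(A)=3 and |A|-r(A)=0: 15.

15


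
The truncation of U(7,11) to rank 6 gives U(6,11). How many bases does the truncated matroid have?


Truncating U(7,11) to rank 6 gives U(6,11).
Bases of U(6,11) are all 6-element subsets of 11 elements.
Number of bases = C(11,6) = 11! / (6! * 5!) = 462.

462


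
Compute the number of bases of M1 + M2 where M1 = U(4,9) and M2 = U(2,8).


Bases of a direct sum M1 + M2: |B| = |B(M1)| * |B(M2)|.
|B(U(4,9))| = C(9,4) = 126.
|B(U(2,8))| = C(8,2) = 28.
Total bases = 126 * 28 = 3528.

3528


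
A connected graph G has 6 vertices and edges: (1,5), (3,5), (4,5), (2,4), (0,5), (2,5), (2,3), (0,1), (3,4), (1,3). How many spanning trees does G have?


By Kirchhoff's matrix tree theorem, the number of spanning trees equals
the determinant of any cofactor of the Laplacian matrix L.
G has 6 vertices and 10 edges.
Computing the (5 x 5) cofactor determinant gives 104.

104


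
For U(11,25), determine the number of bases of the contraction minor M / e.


Contracting e from U(11,25) gives U(10,24).
Bases of U(10,24) = C(24,10) = 1961256.

1961256


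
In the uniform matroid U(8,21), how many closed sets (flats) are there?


Flats of U(8,21): every subset of size < 8 is a flat, plus E itself.
Count = (21 choose 0) + (21 choose 1) + (21 choose 2) + (21 choose 3) + (21 choose 4) + (21 choose 5) + (21 choose 6) + (21 choose 7) + 1
     = 1 + 21 + 210 + 1330 + 5985 + 20349 + 54264 + 116280 + 1
     = 198441.

198441


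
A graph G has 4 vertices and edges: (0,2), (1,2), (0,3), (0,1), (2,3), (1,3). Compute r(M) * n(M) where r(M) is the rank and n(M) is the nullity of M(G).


r(M) = |V| - c = 4 - 1 = 3.
nullity = |E| - r(M) = 6 - 3 = 3.
Product = 3 * 3 = 9.

9


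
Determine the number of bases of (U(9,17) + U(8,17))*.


(M1+M2)* = M1* + M2*.
M1* = U(8,17), bases: C(17,8) = 24310.
M2* = U(9,17), bases: C(17,9) = 24310.
|B(M*)| = 24310 * 24310 = 590976100.

590976100


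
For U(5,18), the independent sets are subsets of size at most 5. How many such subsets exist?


Independent sets of U(5,18) are all subsets of size <= 5.
Count = C(18,0) + C(18,1) + C(18,2) + C(18,3) + C(18,4) + C(18,5)
     = 1 + 18 + 153 + 816 + 3060 + 8568
     = 12616.

12616


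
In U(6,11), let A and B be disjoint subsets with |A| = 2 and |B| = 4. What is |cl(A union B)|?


|A union B| = 2 + 4 = 6 (disjoint).
In U(6,11), cl(S) = S if |S| < 6, else cl(S) = E.
Since 6 >= 6, cl(A union B) = E.
|cl(A union B)| = 11.

11


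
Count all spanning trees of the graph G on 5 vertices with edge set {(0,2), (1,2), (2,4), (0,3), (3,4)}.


By Kirchhoff's matrix tree theorem, the number of spanning trees equals
the determinant of any cofactor of the Laplacian matrix L.
G has 5 vertices and 5 edges.
Computing the (4 x 4) cofactor determinant gives 4.

4


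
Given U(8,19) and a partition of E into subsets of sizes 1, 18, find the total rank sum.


r(Ai) = min(|Ai|, 8) for each part.
Sum = min(1,8) + min(18,8)
    = 1 + 8
    = 9.

9


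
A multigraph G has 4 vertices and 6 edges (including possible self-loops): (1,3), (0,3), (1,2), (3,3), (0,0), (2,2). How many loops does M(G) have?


In a graphic matroid, a loop is a self-loop edge (u,u) with rank 0.
Examining all 6 edges for self-loops...
Self-loops found: (3,3), (0,0), (2,2)
Number of loops = 3.

3


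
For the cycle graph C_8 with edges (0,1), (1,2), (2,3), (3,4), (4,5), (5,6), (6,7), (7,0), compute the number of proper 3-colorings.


P(C_8, k) = (k-1)^8 + (-1)^8*(k-1).
P(3) = (2)^8 + 2
= 256 + 2 = 258.

258


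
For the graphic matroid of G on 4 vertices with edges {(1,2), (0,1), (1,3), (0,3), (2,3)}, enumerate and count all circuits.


A circuit in a graphic matroid = edge set of a simple cycle.
G has 4 vertices and 5 edges.
Enumerating all minimal edge subsets forming cycles...
Total circuits found: 3.

3


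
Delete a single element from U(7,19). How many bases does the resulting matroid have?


Deleting e from U(7,19) gives U(7,18) since n > r.
Bases of U(7,18) = C(18,7) = 18! / (7! * 11!) = 31824.

31824


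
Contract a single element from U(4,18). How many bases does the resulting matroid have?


Contracting e from U(4,18) gives U(3,17).
Bases of U(3,17) = C(17,3) = (17 * 16 * 15) / (1 * 2 * 3) = 680.

680


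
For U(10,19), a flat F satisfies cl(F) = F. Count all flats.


Flats of U(10,19): every subset of size < 10 is a flat, plus E itself.
Count = (19 choose 0) + (19 choose 1) + (19 choose 2) + (19 choose 3) + (19 choose 4) + (19 choose 5) + (19 choose 6) + (19 choose 7) + (19 choose 8) + (19 choose 9) + 1
     = 1 + 19 + 171 + 969 + 3876 + 11628 + 27132 + 50388 + 75582 + 92378 + 1
     = 262145.

262145


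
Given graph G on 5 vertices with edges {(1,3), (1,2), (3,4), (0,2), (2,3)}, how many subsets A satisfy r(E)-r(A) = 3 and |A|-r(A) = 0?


R(x,y) = sum over A in 2^E of x^(r(E)-r(A)) * y^(|A|-r(A)).
G has 5 vertices, 5 edges. r(E) = 4.
Enumerate all 2^5 = 32 subsets.
Count subsets with r(E)-r(A)=3 and |A|-r(A)=0: 5.

5


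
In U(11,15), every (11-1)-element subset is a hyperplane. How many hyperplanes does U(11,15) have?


Hyperplanes of U(11,15) are flats of rank 10.
In a uniform matroid, these are exactly the (10)-element subsets.
Count = C(15,10) = 15! / (10! * 5!) = 3003.

3003


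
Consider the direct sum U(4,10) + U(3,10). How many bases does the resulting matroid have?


Bases of a direct sum M1 + M2: |B| = |B(M1)| * |B(M2)|.
|B(U(4,10))| = C(10,4) = 210.
|B(U(3,10))| = C(10,3) = 120.
Total bases = 210 * 120 = 25200.

25200


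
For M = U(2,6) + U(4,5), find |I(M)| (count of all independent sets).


For a direct sum, |I(M1+M2)| = |I(M1)| * |I(M2)|.
|I(U(2,6))| = sum C(6,k) for k=0..2 = 22.
|I(U(4,5))| = sum C(5,k) for k=0..4 = 31.
Total = 22 * 31 = 682.

682


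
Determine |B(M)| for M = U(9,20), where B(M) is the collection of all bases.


Bases of U(9,20) are all 9-element subsets of the 20-element ground set.
Number of bases = C(20,9).
C(20,9) = 20! / (9! * 11!) = 167960.

167960


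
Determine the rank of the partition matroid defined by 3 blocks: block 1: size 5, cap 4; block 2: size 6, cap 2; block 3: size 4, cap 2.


Rank of a partition matroid = sum of min(|Si|, ci) for each block.
= min(5,4) + min(6,2) + min(4,2)
= 4 + 2 + 2
= 8.

8


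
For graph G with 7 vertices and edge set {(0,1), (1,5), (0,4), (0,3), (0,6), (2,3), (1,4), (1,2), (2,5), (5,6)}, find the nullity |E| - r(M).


Cycle rank (nullity) = |E| - r(M) = |E| - (|V| - c).
|E| = 10, |V| = 7, c = 1.
Nullity = 10 - (7 - 1) = 10 - 6 = 4.

4


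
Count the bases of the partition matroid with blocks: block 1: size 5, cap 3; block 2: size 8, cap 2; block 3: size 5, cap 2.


A basis picks exactly ci elements from block i.
Number of bases = product of C(|Si|, ci).
= C(5,3) * C(8,2) * C(5,2)
= 10 * 28 * 10
= 2800.

2800


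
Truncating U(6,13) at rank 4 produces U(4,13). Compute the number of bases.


Truncating U(6,13) to rank 4 gives U(4,13).
Bases of U(4,13) are all 4-element subsets of 13 elements.
Number of bases = (13 choose 4) = 715.

715


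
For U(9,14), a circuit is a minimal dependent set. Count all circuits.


In U(9,14), circuits are the (10)-element subsets.
Any set of 10 elements is dependent, and removing any one element gives
an independent set of size 9, so it is a minimal dependent set.
Number of circuits = (14 choose 10) = 1001.

1001


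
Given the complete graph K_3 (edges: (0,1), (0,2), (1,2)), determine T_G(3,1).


T(K_3; x,y) = x^2 + x + y.
T(3,1) = 9 + 3 + 1 = 13.

13


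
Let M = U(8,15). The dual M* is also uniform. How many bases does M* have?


The dual of U(r,n) is U(n-r, n) = U(7,15).
Bases of U(7,15) are all (7)-element subsets.
|B(M*)| = C(15,7) = 6435.

6435


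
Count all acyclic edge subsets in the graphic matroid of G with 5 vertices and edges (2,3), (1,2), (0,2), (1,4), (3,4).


An independent set in a graphic matroid is an acyclic edge subset.
G has 5 vertices and 5 edges.
Enumerate all 2^5 = 32 subsets, checking for acyclicity.
Total independent sets = 30.

30


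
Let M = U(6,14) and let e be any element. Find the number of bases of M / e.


Contracting e from U(6,14) gives U(5,13).
Bases of U(5,13) = (13 choose 5) = 1287.

1287


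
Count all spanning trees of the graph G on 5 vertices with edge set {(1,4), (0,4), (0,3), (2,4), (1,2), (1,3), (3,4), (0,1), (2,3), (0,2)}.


By Kirchhoff's matrix tree theorem, the number of spanning trees equals
the determinant of any cofactor of the Laplacian matrix L.
G has 5 vertices and 10 edges.
Computing the (4 x 4) cofactor determinant gives 125.

125


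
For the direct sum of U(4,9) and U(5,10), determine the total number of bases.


Bases of a direct sum M1 + M2: |B| = |B(M1)| * |B(M2)|.
|B(U(4,9))| = C(9,4) = 126.
|B(U(5,10))| = C(10,5) = 252.
Total bases = 126 * 252 = 31752.

31752


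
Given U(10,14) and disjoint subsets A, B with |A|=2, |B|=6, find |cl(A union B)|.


|A union B| = 2 + 6 = 8 (disjoint).
In U(10,14), cl(S) = S if |S| < 10, else cl(S) = E.
Since 8 < 10, cl(A union B) = A union B.
|cl(A union B)| = 8.

8


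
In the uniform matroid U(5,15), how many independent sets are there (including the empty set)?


Independent sets of U(5,15) are all subsets of size <= 5.
Count = C(15,0) + C(15,1) + C(15,2) + C(15,3) + C(15,4) + C(15,5)
     = 1 + 15 + 105 + 455 + 1365 + 3003
     = 4944.

4944


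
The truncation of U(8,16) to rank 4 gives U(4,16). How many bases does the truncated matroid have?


Truncating U(8,16) to rank 4 gives U(4,16).
Bases of U(4,16) are all 4-element subsets of 16 elements.
Number of bases = C(16,4) = 16! / (4! * 12!) = 1820.

1820


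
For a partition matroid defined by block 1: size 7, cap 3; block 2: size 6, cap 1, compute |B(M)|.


A basis picks exactly ci elements from block i.
Number of bases = product of C(|Si|, ci).
= C(7,3) * C(6,1)
= 35 * 6
= 210.

210


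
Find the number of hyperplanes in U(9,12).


Hyperplanes of U(9,12) are flats of rank 8.
In a uniform matroid, these are exactly the (8)-element subsets.
Count = (12 choose 8) = 495.

495


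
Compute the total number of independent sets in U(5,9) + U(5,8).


For a direct sum, |I(M1+M2)| = |I(M1)| * |I(M2)|.
|I(U(5,9))| = sum C(9,k) for k=0..5 = 382.
|I(U(5,8))| = sum C(8,k) for k=0..5 = 219.
Total = 382 * 219 = 83658.

83658


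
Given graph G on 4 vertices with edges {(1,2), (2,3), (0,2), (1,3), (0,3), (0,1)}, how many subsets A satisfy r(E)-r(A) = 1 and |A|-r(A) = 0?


R(x,y) = sum over A in 2^E of x^(r(E)-r(A)) * y^(|A|-r(A)).
G has 4 vertices, 6 edges. r(E) = 3.
Enumerate all 2^6 = 64 subsets.
Count subsets with r(E)-r(A)=1 and |A|-r(A)=0: 15.

15


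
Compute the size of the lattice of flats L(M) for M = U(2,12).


Flats of U(2,12): every subset of size < 2 is a flat, plus E itself.
Count = C(12,0) + C(12,1) + 1
     = 1 + 12 + 1
     = 14.

14


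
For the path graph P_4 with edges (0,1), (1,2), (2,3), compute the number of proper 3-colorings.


P(P_4, k) = k * (k-1)^(3).
P(3) = 3 * 2^3 = 3 * 8 = 24.

24


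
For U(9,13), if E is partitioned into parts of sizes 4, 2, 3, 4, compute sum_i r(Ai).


r(Ai) = min(|Ai|, 9) for each part.
Sum = min(4,9) + min(2,9) + min(3,9) + min(4,9)
    = 4 + 2 + 3 + 4
    = 13.

13


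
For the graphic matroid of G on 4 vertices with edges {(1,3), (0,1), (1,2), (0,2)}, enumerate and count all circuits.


A circuit in a graphic matroid = edge set of a simple cycle.
G has 4 vertices and 4 edges.
Enumerating all minimal edge subsets forming cycles...
Total circuits found: 1.

1


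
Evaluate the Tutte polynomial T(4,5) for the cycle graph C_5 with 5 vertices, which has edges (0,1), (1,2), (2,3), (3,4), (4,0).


T(C_5; x,y) = x + x^2 + ... + x^(4) + y.
T(4,5) = 4^1 + 4^2 + 4^3 + 4^4 + 5
= 4 + 16 + 64 + 256 + 5
= 345.

345


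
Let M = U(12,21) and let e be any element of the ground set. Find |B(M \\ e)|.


Deleting e from U(12,21) gives U(12,20) since n > r.
Bases of U(12,20) = C(20,12) = 125970.

125970


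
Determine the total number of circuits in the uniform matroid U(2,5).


In U(2,5), circuits are the (3)-element subsets.
Any set of 3 elements is dependent, and removing any one element gives
an independent set of size 2, so it is a minimal dependent set.
Number of circuits = C(5,3) = 5! / (3! * 2!) = 10.

10


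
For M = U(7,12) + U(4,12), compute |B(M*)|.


(M1+M2)* = M1* + M2*.
M1* = U(5,12), bases: C(12,5) = 792.
M2* = U(8,12), bases: C(12,8) = 495.
|B(M*)| = 792 * 495 = 392040.

392040


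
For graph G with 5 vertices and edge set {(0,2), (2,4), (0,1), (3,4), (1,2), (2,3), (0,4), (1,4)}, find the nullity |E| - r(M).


Cycle rank (nullity) = |E| - r(M) = |E| - (|V| - c).
|E| = 8, |V| = 5, c = 1.
Nullity = 8 - (5 - 1) = 8 - 4 = 4.

4


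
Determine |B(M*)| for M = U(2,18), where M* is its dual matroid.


The dual of U(r,n) is U(n-r, n) = U(16,18).
Bases of U(16,18) are all (16)-element subsets.
|B(M*)| = C(18,16) = 153.

153


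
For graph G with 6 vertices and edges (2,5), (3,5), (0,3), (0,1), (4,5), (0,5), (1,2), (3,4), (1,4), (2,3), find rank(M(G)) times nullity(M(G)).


r(M) = |V| - c = 6 - 1 = 5.
nullity = |E| - r(M) = 10 - 5 = 5.
Product = 5 * 5 = 25.

25


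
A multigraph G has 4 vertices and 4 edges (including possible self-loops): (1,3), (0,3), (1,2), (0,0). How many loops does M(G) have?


In a graphic matroid, a loop is a self-loop edge (u,u) with rank 0.
Examining all 4 edges for self-loops...
Self-loops found: (0,0)
Number of loops = 1.

1


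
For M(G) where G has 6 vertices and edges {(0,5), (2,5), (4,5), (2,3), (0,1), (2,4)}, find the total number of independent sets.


An independent set in a graphic matroid is an acyclic edge subset.
G has 6 vertices and 6 edges.
Enumerate all 2^6 = 64 subsets, checking for acyclicity.
Total independent sets = 56.

56


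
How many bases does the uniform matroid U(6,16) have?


Bases of U(6,16) are all 6-element subsets of the 16-element ground set.
Number of bases = C(16,6).
C(16,6) = 16! / (6! * 10!) = 8008.

8008


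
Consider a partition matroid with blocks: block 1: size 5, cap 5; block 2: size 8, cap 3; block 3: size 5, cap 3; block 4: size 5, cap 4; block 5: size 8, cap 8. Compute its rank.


Rank of a partition matroid = sum of min(|Si|, ci) for each block.
= min(5,5) + min(8,3) + min(5,3) + min(5,4) + min(8,8)
= 5 + 3 + 3 + 4 + 8
= 23.

23


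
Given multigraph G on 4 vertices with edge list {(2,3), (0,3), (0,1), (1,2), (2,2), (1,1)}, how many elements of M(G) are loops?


In a graphic matroid, a loop is a self-loop edge (u,u) with rank 0.
Examining all 6 edges for self-loops...
Self-loops found: (2,2), (1,1)
Number of loops = 2.

2


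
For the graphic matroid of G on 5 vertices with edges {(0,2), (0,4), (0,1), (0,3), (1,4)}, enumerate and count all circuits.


A circuit in a graphic matroid = edge set of a simple cycle.
G has 5 vertices and 5 edges.
Enumerating all minimal edge subsets forming cycles...
Total circuits found: 1.

1


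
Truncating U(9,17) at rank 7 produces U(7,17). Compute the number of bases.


Truncating U(9,17) to rank 7 gives U(7,17).
Bases of U(7,17) are all 7-element subsets of 17 elements.
Number of bases = C(17,7) = 19448.

19448


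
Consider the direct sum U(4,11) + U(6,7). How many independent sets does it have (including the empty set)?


For a direct sum, |I(M1+M2)| = |I(M1)| * |I(M2)|.
|I(U(4,11))| = sum C(11,k) for k=0..4 = 562.
|I(U(6,7))| = sum C(7,k) for k=0..6 = 127.
Total = 562 * 127 = 71374.

71374


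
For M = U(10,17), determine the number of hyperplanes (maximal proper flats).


Hyperplanes of U(10,17) are flats of rank 9.
In a uniform matroid, these are exactly the (9)-element subsets.
Count = C(17,9) = 17! / (9! * 8!) = 24310.

24310


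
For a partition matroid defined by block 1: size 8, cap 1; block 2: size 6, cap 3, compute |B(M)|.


A basis picks exactly ci elements from block i.
Number of bases = product of C(|Si|, ci).
= C(8,1) * C(6,3)
= 8 * 20
= 160.

160


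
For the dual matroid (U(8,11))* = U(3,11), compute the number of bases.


The dual of U(r,n) is U(n-r, n) = U(3,11).
Bases of U(3,11) are all (3)-element subsets.
|B(M*)| = C(11,3) = (11 * 10 * 9) / (1 * 2 * 3) = 165.

165


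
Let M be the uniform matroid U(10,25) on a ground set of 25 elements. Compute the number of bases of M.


Bases of U(10,25) are all 10-element subsets of the 25-element ground set.
Number of bases = C(25,10).
(25 choose 10) = 3268760.

3268760


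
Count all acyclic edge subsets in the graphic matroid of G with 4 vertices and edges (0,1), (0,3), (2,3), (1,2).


An independent set in a graphic matroid is an acyclic edge subset.
G has 4 vertices and 4 edges.
Enumerate all 2^4 = 16 subsets, checking for acyclicity.
Total independent sets = 15.

15


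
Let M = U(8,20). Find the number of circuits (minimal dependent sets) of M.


In U(8,20), circuits are the (9)-element subsets.
Any set of 9 elements is dependent, and removing any one element gives
an independent set of size 8, so it is a minimal dependent set.
Number of circuits = C(20,9) = 167960.

167960


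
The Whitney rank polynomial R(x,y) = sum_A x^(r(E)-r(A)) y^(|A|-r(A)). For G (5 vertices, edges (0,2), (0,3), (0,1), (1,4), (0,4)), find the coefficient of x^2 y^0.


R(x,y) = sum over A in 2^E of x^(r(E)-r(A)) * y^(|A|-r(A)).
G has 5 vertices, 5 edges. r(E) = 4.
Enumerate all 2^5 = 32 subsets.
Count subsets with r(E)-r(A)=2 and |A|-r(A)=0: 10.

10


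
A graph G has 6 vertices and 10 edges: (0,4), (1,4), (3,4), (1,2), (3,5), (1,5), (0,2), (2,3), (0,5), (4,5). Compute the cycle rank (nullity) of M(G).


Cycle rank (nullity) = |E| - r(M) = |E| - (|V| - c).
|E| = 10, |V| = 6, c = 1.
Nullity = 10 - (6 - 1) = 10 - 5 = 5.

5


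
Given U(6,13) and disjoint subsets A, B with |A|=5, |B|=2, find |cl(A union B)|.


|A union B| = 5 + 2 = 7 (disjoint).
In U(6,13), cl(S) = S if |S| < 6, else cl(S) = E.
Since 7 >= 6, cl(A union B) = E.
|cl(A union B)| = 13.

13


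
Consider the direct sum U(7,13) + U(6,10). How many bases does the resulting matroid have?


Bases of a direct sum M1 + M2: |B| = |B(M1)| * |B(M2)|.
|B(U(7,13))| = C(13,7) = 1716.
|B(U(6,10))| = C(10,6) = 210.
Total bases = 1716 * 210 = 360360.

360360


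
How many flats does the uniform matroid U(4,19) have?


Flats of U(4,19): every subset of size < 4 is a flat, plus E itself.
Count = (19 choose 0) + (19 choose 1) + (19 choose 2) + (19 choose 3) + 1
     = 1 + 19 + 171 + 969 + 1
     = 1161.

1161


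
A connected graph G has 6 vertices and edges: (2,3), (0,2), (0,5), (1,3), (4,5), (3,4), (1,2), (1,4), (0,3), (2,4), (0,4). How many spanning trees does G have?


By Kirchhoff's matrix tree theorem, the number of spanning trees equals
the determinant of any cofactor of the Laplacian matrix L.
G has 6 vertices and 11 edges.
Computing the (5 x 5) cofactor determinant gives 185.

185


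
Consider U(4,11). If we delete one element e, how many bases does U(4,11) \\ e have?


Deleting e from U(4,11) gives U(4,10) since n > r.
Bases of U(4,10) = (10 choose 4) = 210.

210


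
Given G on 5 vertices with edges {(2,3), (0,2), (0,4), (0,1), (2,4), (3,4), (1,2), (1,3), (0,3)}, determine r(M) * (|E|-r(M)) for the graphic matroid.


r(M) = |V| - c = 5 - 1 = 4.
nullity = |E| - r(M) = 9 - 4 = 5.
Product = 4 * 5 = 20.

20


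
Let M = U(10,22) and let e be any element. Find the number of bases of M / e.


Contracting e from U(10,22) gives U(9,21).
Bases of U(9,21) = (21 choose 9) = 293930.

293930


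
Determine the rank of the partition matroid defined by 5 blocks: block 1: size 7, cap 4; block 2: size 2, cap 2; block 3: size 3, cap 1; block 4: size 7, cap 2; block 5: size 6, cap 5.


Rank of a partition matroid = sum of min(|Si|, ci) for each block.
= min(7,4) + min(2,2) + min(3,1) + min(7,2) + min(6,5)
= 4 + 2 + 1 + 2 + 5
= 14.

14


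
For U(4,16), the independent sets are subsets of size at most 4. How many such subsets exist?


Independent sets of U(4,16) are all subsets of size <= 4.
Count = (16 choose 0) + (16 choose 1) + (16 choose 2) + (16 choose 3) + (16 choose 4)
     = 1 + 16 + 120 + 560 + 1820
     = 2517.

2517


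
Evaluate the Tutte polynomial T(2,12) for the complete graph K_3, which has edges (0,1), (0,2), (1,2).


T(K_3; x,y) = x^2 + x + y.
T(2,12) = 4 + 2 + 12 = 18.

18


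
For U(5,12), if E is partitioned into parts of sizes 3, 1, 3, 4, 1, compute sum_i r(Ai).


r(Ai) = min(|Ai|, 5) for each part.
Sum = min(3,5) + min(1,5) + min(3,5) + min(4,5) + min(1,5)
    = 3 + 1 + 3 + 4 + 1
    = 12.

12


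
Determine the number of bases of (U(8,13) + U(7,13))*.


(M1+M2)* = M1* + M2*.
M1* = U(5,13), bases: C(13,5) = 1287.
M2* = U(6,13), bases: C(13,6) = 1716.
|B(M*)| = 1287 * 1716 = 2208492.

2208492


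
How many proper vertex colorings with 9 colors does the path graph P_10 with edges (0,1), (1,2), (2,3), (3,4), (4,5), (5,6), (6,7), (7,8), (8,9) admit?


P(P_10, k) = k * (k-1)^(9).
P(9) = 9 * 8^9 = 9 * 134217728 = 1207959552.

1207959552


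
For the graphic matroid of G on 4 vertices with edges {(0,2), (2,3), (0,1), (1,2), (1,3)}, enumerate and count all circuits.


A circuit in a graphic matroid = edge set of a simple cycle.
G has 4 vertices and 5 edges.
Enumerating all minimal edge subsets forming cycles...
Total circuits found: 3.

3


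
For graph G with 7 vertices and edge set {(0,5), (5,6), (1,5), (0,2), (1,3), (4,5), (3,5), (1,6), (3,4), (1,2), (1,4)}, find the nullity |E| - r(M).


Cycle rank (nullity) = |E| - r(M) = |E| - (|V| - c).
|E| = 11, |V| = 7, c = 1.
Nullity = 11 - (7 - 1) = 11 - 6 = 5.

5


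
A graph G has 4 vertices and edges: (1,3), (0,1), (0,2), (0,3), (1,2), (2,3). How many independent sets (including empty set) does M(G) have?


An independent set in a graphic matroid is an acyclic edge subset.
G has 4 vertices and 6 edges.
Enumerate all 2^6 = 64 subsets, checking for acyclicity.
Total independent sets = 38.

38


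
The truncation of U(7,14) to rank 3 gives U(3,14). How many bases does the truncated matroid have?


Truncating U(7,14) to rank 3 gives U(3,14).
Bases of U(3,14) are all 3-element subsets of 14 elements.
Number of bases = (14 choose 3) = 364.

364


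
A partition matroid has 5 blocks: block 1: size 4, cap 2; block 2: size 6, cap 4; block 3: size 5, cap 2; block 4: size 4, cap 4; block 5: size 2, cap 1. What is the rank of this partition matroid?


Rank of a partition matroid = sum of min(|Si|, ci) for each block.
= min(4,2) + min(6,4) + min(5,2) + min(4,4) + min(2,1)
= 2 + 4 + 2 + 4 + 1
= 13.

13


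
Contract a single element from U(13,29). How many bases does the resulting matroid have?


Contracting e from U(13,29) gives U(12,28).
Bases of U(12,28) = C(28,12) = 30421755.

30421755


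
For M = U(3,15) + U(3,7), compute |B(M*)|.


(M1+M2)* = M1* + M2*.
M1* = U(12,15), bases: C(15,12) = 455.
M2* = U(4,7), bases: C(7,4) = 35.
|B(M*)| = 455 * 35 = 15925.

15925


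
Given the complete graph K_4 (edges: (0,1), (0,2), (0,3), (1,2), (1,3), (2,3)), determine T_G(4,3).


T(K_4; x,y) = x^3 + 3x^2 + 4xy + 2x + y^3 + 3y^2 + 2y.
Substituting x=4, y=3:
= 64 + 48 + 48 + 8 + 27 + 27 + 6
= 228.

228


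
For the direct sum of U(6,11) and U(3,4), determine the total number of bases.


Bases of a direct sum M1 + M2: |B| = |B(M1)| * |B(M2)|.
|B(U(6,11))| = C(11,6) = 462.
|B(U(3,4))| = C(4,3) = 4.
Total bases = 462 * 4 = 1848.

1848


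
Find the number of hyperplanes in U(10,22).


Hyperplanes of U(10,22) are flats of rank 9.
In a uniform matroid, these are exactly the (9)-element subsets.
Count = C(22,9) = 497420.

497420


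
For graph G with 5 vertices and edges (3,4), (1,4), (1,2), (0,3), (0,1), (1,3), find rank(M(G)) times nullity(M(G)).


r(M) = |V| - c = 5 - 1 = 4.
nullity = |E| - r(M) = 6 - 4 = 2.
Product = 4 * 2 = 8.

8


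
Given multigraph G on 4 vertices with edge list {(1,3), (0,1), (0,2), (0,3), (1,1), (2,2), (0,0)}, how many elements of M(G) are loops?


In a graphic matroid, a loop is a self-loop edge (u,u) with rank 0.
Examining all 7 edges for self-loops...
Self-loops found: (1,1), (2,2), (0,0)
Number of loops = 3.

3


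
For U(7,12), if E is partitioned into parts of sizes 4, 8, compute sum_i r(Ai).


r(Ai) = min(|Ai|, 7) for each part.
Sum = min(4,7) + min(8,7)
    = 4 + 7
    = 11.

11


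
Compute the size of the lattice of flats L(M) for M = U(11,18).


Flats of U(11,18): every subset of size < 11 is a flat, plus E itself.
Count = C(18,0) + C(18,1) + C(18,2) + C(18,3) + C(18,4) + C(18,5) + C(18,6) + C(18,7) + C(18,8) + C(18,9) + C(18,10) + 1
     = 1 + 18 + 153 + 816 + 3060 + 8568 + 18564 + 31824 + 43758 + 48620 + 43758 + 1
     = 199141.

199141


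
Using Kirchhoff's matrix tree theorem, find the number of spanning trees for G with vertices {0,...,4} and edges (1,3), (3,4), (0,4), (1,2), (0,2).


By Kirchhoff's matrix tree theorem, the number of spanning trees equals
the determinant of any cofactor of the Laplacian matrix L.
G has 5 vertices and 5 edges.
Computing the (4 x 4) cofactor determinant gives 5.

5


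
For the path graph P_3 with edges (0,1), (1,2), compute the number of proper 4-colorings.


P(P_3, k) = k * (k-1)^(2).
P(4) = 4 * 3^2 = 4 * 9 = 36.

36


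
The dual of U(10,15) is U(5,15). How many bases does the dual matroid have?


The dual of U(r,n) is U(n-r, n) = U(5,15).
Bases of U(5,15) are all (5)-element subsets.
|B(M*)| = C(15,5) = 3003.

3003


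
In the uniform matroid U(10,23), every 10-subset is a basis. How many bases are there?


Bases of U(10,23) are all 10-element subsets of the 23-element ground set.
Number of bases = C(23,10).
C(23,10) = 1144066.

1144066


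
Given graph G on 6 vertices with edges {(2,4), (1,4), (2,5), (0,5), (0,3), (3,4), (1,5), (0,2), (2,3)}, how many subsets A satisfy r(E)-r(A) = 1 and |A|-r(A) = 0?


R(x,y) = sum over A in 2^E of x^(r(E)-r(A)) * y^(|A|-r(A)).
G has 6 vertices, 9 edges. r(E) = 5.
Enumerate all 2^9 = 512 subsets.
Count subsets with r(E)-r(A)=1 and |A|-r(A)=0: 105.

105


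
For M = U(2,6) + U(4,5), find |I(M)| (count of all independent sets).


For a direct sum, |I(M1+M2)| = |I(M1)| * |I(M2)|.
|I(U(2,6))| = sum C(6,k) for k=0..2 = 22.
|I(U(4,5))| = sum C(5,k) for k=0..4 = 31.
Total = 22 * 31 = 682.

682


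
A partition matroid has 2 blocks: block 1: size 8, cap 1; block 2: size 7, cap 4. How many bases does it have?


A basis picks exactly ci elements from block i.
Number of bases = product of C(|Si|, ci).
= C(8,1) * C(7,4)
= 8 * 35
= 280.

280


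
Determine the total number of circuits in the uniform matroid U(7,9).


In U(7,9), circuits are the (8)-element subsets.
Any set of 8 elements is dependent, and removing any one element gives
an independent set of size 7, so it is a minimal dependent set.
Number of circuits = (9 choose 8) = 9.

9


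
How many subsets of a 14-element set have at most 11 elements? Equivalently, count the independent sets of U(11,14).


Independent sets of U(11,14) are all subsets of size <= 11.
Count = (14 choose 0) + (14 choose 1) + (14 choose 2) + (14 choose 3) + (14 choose 4) + (14 choose 5) + (14 choose 6) + (14 choose 7) + (14 choose 8) + (14 choose 9) + (14 choose 10) + (14 choose 11)
     = 1 + 14 + 91 + 364 + 1001 + 2002 + 3003 + 3432 + 3003 + 2002 + 1001 + 364
     = 16278.

16278


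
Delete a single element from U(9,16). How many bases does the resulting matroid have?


Deleting e from U(9,16) gives U(9,15) since n > r.
Bases of U(9,15) = C(15,9) = 5005.

5005


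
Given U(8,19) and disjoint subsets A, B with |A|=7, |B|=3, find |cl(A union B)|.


|A union B| = 7 + 3 = 10 (disjoint).
In U(8,19), cl(S) = S if |S| < 8, else cl(S) = E.
Since 10 >= 8, cl(A union B) = E.
|cl(A union B)| = 19.

19


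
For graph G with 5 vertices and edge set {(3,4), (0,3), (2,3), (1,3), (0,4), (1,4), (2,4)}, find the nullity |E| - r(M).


Cycle rank (nullity) = |E| - r(M) = |E| - (|V| - c).
|E| = 7, |V| = 5, c = 1.
Nullity = 7 - (5 - 1) = 7 - 4 = 3.

3


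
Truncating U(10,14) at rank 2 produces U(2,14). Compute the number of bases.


Truncating U(10,14) to rank 2 gives U(2,14).
Bases of U(2,14) are all 2-element subsets of 14 elements.
Number of bases = C(14,2) = (14 * 13) / (1 * 2) = 91.

91


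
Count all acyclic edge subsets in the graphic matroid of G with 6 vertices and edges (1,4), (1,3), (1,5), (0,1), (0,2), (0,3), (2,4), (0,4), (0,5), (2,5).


An independent set in a graphic matroid is an acyclic edge subset.
G has 6 vertices and 10 edges.
Enumerate all 2^10 = 1024 subsets, checking for acyclicity.
Total independent sets = 450.

450


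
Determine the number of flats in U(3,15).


Flats of U(3,15): every subset of size < 3 is a flat, plus E itself.
Count = (15 choose 0) + (15 choose 1) + (15 choose 2) + 1
     = 1 + 15 + 105 + 1
     = 122.

122


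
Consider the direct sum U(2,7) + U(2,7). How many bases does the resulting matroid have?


Bases of a direct sum M1 + M2: |B| = |B(M1)| * |B(M2)|.
|B(U(2,7))| = C(7,2) = 21.
|B(U(2,7))| = C(7,2) = 21.
Total bases = 21 * 21 = 441.

441


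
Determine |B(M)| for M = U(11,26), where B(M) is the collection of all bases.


Bases of U(11,26) are all 11-element subsets of the 26-element ground set.
Number of bases = C(26,11).
C(26,11) = 26! / (11! * 15!) = 7726160.

7726160


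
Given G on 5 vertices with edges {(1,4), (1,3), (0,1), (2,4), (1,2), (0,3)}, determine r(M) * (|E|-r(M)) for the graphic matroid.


r(M) = |V| - c = 5 - 1 = 4.
nullity = |E| - r(M) = 6 - 4 = 2.
Product = 4 * 2 = 8.

8


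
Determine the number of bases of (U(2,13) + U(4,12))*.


(M1+M2)* = M1* + M2*.
M1* = U(11,13), bases: C(13,11) = 78.
M2* = U(8,12), bases: C(12,8) = 495.
|B(M*)| = 78 * 495 = 38610.

38610


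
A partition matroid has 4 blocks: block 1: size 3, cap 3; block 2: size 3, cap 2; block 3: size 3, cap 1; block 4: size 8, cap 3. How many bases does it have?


A basis picks exactly ci elements from block i.
Number of bases = product of C(|Si|, ci).
= C(3,3) * C(3,2) * C(3,1) * C(8,3)
= 1 * 3 * 3 * 56
= 504.

504


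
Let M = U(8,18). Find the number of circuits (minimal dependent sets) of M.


In U(8,18), circuits are the (9)-element subsets.
Any set of 9 elements is dependent, and removing any one element gives
an independent set of size 8, so it is a minimal dependent set.
Number of circuits = C(18,9) = 48620.

48620


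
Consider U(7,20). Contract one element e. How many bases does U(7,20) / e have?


Contracting e from U(7,20) gives U(6,19).
Bases of U(6,19) = C(19,6) = 27132.

27132


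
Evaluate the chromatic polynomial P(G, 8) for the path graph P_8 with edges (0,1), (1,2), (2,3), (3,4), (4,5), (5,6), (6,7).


P(P_8, k) = k * (k-1)^(7).
P(8) = 8 * 7^7 = 8 * 823543 = 6588344.

6588344


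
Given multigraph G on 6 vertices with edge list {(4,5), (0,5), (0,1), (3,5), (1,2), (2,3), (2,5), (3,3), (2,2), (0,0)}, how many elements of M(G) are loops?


In a graphic matroid, a loop is a self-loop edge (u,u) with rank 0.
Examining all 10 edges for self-loops...
Self-loops found: (3,3), (2,2), (0,0)
Number of loops = 3.

3


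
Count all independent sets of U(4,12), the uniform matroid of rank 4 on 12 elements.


Independent sets of U(4,12) are all subsets of size <= 4.
Count = C(12,0) + C(12,1) + C(12,2) + C(12,3) + C(12,4)
     = 1 + 12 + 66 + 220 + 495
     = 794.

794


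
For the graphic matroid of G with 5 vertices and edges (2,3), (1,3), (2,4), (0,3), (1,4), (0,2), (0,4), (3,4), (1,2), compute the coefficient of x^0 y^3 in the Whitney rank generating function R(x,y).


R(x,y) = sum over A in 2^E of x^(r(E)-r(A)) * y^(|A|-r(A)).
G has 5 vertices, 9 edges. r(E) = 4.
Enumerate all 2^9 = 512 subsets.
Count subsets with r(E)-r(A)=0 and |A|-r(A)=3: 36.

36


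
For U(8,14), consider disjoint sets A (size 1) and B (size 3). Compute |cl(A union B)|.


|A union B| = 1 + 3 = 4 (disjoint).
In U(8,14), cl(S) = S if |S| < 8, else cl(S) = E.
Since 4 < 8, cl(A union B) = A union B.
|cl(A union B)| = 4.

4


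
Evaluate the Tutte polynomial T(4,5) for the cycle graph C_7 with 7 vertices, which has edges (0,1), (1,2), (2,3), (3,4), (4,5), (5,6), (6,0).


T(C_7; x,y) = x + x^2 + ... + x^(6) + y.
T(4,5) = 4^1 + 4^2 + 4^3 + 4^4 + 4^5 + 4^6 + 5
= 4 + 16 + 64 + 256 + 1024 + 4096 + 5
= 5465.

5465


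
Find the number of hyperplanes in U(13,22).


Hyperplanes of U(13,22) are flats of rank 12.
In a uniform matroid, these are exactly the (12)-element subsets.
Count = C(22,12) = 22! / (12! * 10!) = 646646.

646646


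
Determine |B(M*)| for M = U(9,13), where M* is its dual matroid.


The dual of U(r,n) is U(n-r, n) = U(4,13).
Bases of U(4,13) are all (4)-element subsets.
|B(M*)| = (13 choose 4) = 715.

715


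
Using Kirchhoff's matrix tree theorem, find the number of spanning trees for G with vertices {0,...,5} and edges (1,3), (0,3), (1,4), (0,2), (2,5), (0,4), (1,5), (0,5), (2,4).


By Kirchhoff's matrix tree theorem, the number of spanning trees equals
the determinant of any cofactor of the Laplacian matrix L.
G has 6 vertices and 9 edges.
Computing the (5 x 5) cofactor determinant gives 69.

69


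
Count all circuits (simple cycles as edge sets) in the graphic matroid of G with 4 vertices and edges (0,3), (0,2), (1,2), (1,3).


A circuit in a graphic matroid = edge set of a simple cycle.
G has 4 vertices and 4 edges.
Enumerating all minimal edge subsets forming cycles...
Total circuits found: 1.

1


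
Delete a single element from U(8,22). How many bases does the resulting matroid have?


Deleting e from U(8,22) gives U(8,21) since n > r.
Bases of U(8,21) = C(21,8) = 203490.

203490


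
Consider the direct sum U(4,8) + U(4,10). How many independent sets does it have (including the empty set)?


For a direct sum, |I(M1+M2)| = |I(M1)| * |I(M2)|.
|I(U(4,8))| = sum C(8,k) for k=0..4 = 163.
|I(U(4,10))| = sum C(10,k) for k=0..4 = 386.
Total = 163 * 386 = 62918.

62918


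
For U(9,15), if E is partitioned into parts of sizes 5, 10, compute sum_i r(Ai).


r(Ai) = min(|Ai|, 9) for each part.
Sum = min(5,9) + min(10,9)
    = 5 + 9
    = 14.

14


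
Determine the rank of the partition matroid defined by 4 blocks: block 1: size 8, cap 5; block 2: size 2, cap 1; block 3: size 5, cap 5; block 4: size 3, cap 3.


Rank of a partition matroid = sum of min(|Si|, ci) for each block.
= min(8,5) + min(2,1) + min(5,5) + min(3,3)
= 5 + 1 + 5 + 3
= 14.

14


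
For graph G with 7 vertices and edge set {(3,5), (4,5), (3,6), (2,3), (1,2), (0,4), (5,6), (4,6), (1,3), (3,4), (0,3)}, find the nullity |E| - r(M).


Cycle rank (nullity) = |E| - r(M) = |E| - (|V| - c).
|E| = 11, |V| = 7, c = 1.
Nullity = 11 - (7 - 1) = 11 - 6 = 5.

5


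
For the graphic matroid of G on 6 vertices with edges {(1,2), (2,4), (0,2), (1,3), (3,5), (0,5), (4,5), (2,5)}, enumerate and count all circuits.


A circuit in a graphic matroid = edge set of a simple cycle.
G has 6 vertices and 8 edges.
Enumerating all minimal edge subsets forming cycles...
Total circuits found: 6.

6


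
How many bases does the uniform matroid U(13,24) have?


Bases of U(13,24) are all 13-element subsets of the 24-element ground set.
Number of bases = C(24,13).
C(24,13) = 24! / (13! * 11!) = 2496144.

2496144


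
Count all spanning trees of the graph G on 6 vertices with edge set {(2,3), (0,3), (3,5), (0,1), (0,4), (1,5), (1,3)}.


By Kirchhoff's matrix tree theorem, the number of spanning trees equals
the determinant of any cofactor of the Laplacian matrix L.
G has 6 vertices and 7 edges.
Computing the (5 x 5) cofactor determinant gives 8.

8


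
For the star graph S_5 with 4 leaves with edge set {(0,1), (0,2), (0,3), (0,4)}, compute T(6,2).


A star on 5 vertices is a tree with 4 edges.
T(x,y) = x^(4) for any tree.
T(6,2) = 6^4 = 1296.

1296


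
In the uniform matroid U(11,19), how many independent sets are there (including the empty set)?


Independent sets of U(11,19) are all subsets of size <= 11.
Count = (19 choose 0) + (19 choose 1) + (19 choose 2) + (19 choose 3) + (19 choose 4) + (19 choose 5) + (19 choose 6) + (19 choose 7) + (19 choose 8) + (19 choose 9) + (19 choose 10) + (19 choose 11)
     = 1 + 19 + 171 + 969 + 3876 + 11628 + 27132 + 50388 + 75582 + 92378 + 92378 + 75582
     = 430104.

430104


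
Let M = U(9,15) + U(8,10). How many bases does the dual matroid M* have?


(M1+M2)* = M1* + M2*.
M1* = U(6,15), bases: C(15,6) = 5005.
M2* = U(2,10), bases: C(10,2) = 45.
|B(M*)| = 5005 * 45 = 225225.

225225


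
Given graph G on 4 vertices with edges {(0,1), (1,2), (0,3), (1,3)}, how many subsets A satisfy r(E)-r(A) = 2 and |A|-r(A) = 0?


R(x,y) = sum over A in 2^E of x^(r(E)-r(A)) * y^(|A|-r(A)).
G has 4 vertices, 4 edges. r(E) = 3.
Enumerate all 2^4 = 16 subsets.
Count subsets with r(E)-r(A)=2 and |A|-r(A)=0: 4.

4


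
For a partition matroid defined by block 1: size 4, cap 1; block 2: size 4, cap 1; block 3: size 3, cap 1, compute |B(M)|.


A basis picks exactly ci elements from block i.
Number of bases = product of C(|Si|, ci).
= C(4,1) * C(4,1) * C(3,1)
= 4 * 4 * 3
= 48.

48


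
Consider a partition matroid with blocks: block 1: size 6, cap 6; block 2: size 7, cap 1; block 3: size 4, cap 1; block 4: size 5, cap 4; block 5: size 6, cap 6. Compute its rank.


Rank of a partition matroid = sum of min(|Si|, ci) for each block.
= min(6,6) + min(7,1) + min(4,1) + min(5,4) + min(6,6)
= 6 + 1 + 1 + 4 + 6
= 18.

18


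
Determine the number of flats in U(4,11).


Flats of U(4,11): every subset of size < 4 is a flat, plus E itself.
Count = (11 choose 0) + (11 choose 1) + (11 choose 2) + (11 choose 3) + 1
     = 1 + 11 + 55 + 165 + 1
     = 233.

233


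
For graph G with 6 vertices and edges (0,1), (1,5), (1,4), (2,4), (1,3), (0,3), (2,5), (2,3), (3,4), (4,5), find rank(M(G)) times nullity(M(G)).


r(M) = |V| - c = 6 - 1 = 5.
nullity = |E| - r(M) = 10 - 5 = 5.
Product = 5 * 5 = 25.

25
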